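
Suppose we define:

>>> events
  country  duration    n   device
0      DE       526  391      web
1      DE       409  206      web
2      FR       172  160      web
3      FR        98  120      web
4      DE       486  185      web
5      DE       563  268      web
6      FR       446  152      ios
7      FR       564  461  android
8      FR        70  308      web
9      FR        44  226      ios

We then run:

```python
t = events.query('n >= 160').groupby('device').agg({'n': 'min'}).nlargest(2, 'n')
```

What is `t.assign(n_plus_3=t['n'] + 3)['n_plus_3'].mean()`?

filter rows where n >= 160:
  country  duration    n   device
0      DE       526  391      web
1      DE       409  206      web
2      FR       172  160      web
4      DE       486  185      web
5      DE       563  268      web
7      FR       564  461  android
8      FR        70  308      web
9      FR        44  226      ios
group by device, min of n:
           n
device      
android  461
ios      226
web      160
take 2 rows with largest n:
           n
device      
android  461
ios      226
add column n_plus_3 = t['n'] + 3:
           n  n_plus_3
device                
android  461       464
ios      226       229

346.5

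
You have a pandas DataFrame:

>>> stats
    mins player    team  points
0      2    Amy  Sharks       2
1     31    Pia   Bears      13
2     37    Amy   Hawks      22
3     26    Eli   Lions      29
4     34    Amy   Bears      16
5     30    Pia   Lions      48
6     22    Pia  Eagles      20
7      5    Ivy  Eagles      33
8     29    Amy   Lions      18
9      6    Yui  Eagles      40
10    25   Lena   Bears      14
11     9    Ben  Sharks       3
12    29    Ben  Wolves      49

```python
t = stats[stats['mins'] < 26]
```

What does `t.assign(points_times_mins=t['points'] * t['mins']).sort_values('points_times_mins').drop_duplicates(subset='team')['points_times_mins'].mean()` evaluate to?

filter rows where mins < 26:
    mins player    team  points
0      2    Amy  Sharks       2
6     22    Pia  Eagles      20
7      5    Ivy  Eagles      33
9      6    Yui  Eagles      40
10    25   Lena   Bears      14
11     9    Ben  Sharks       3
add column points_times_mins = t['points'] * t['mins']:
    mins player    team  points  points_times_mins
0      2    Amy  Sharks       2                  4
6     22    Pia  Eagles      20                440
7      5    Ivy  Eagles      33                165
9      6    Yui  Eagles      40                240
10    25   Lena   Bears      14                350
11     9    Ben  Sharks       3                 27
sort by points_times_mins:
    mins player    team  points  points_times_mins
0      2    Amy  Sharks       2                  4
11     9    Ben  Sharks       3                 27
7      5    Ivy  Eagles      33                165
9      6    Yui  Eagles      40                240
10    25   Lena   Bears      14                350
6     22    Pia  Eagles      20                440
drop duplicate team (keep=first):
    mins player    team  points  points_times_mins
0      2    Amy  Sharks       2                  4
7      5    Ivy  Eagles      33                165
10    25   Lena   Bears      14                350
Hence 173.0.

173.0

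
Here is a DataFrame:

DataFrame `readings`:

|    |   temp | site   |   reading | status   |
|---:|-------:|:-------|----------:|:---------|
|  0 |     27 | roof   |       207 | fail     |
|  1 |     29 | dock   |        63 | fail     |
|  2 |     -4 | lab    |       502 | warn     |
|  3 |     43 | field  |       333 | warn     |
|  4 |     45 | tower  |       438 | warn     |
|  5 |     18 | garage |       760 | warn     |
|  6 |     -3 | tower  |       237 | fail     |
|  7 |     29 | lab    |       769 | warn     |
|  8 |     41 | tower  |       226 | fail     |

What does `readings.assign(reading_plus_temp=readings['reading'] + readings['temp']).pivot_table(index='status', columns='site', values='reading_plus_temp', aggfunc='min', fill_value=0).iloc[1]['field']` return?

376

add column reading_plus_temp = readings['reading'] + readings['temp']:
   temp    site  reading status  reading_plus_temp
0    27    roof      207   fail                234
1    29    dock       63   fail                 92
2    -4     lab      502   warn                498
3    43   field      333   warn                376
4    45   tower      438   warn                483
5    18  garage      760   warn                778
6    -3   tower      237   fail                234
7    29     lab      769   warn                798
8    41   tower      226   fail                267
pivot: rows=status, cols=site, min(reading_plus_temp):
site    dock  field  garage  lab  roof  tower
status                                       
fail      92      0       0    0   234    234
warn       0    376     778  498     0    483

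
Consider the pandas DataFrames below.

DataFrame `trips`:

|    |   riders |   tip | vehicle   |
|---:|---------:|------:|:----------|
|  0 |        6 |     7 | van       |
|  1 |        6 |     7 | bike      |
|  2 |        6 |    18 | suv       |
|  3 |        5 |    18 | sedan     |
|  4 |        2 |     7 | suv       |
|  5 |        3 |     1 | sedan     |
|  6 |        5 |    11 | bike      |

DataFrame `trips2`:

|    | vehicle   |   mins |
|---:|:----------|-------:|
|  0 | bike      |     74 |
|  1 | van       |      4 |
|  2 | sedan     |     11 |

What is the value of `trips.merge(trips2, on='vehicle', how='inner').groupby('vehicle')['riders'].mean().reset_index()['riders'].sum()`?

15.5

merge on 'vehicle' (how='inner') → 5 rows:
   riders  tip vehicle  mins
0       6    7     van     4
1       6    7    bike    74
2       5   18   sedan    11
3       3    1   sedan    11
4       5   11    bike    74
group by vehicle, mean of riders:
vehicle
bike     5.5
sedan    4.0
van      6.0
Name: riders, dtype: float64
reset_index():
  vehicle  riders
0    bike     5.5
1   sedan     4.0
2     van     6.0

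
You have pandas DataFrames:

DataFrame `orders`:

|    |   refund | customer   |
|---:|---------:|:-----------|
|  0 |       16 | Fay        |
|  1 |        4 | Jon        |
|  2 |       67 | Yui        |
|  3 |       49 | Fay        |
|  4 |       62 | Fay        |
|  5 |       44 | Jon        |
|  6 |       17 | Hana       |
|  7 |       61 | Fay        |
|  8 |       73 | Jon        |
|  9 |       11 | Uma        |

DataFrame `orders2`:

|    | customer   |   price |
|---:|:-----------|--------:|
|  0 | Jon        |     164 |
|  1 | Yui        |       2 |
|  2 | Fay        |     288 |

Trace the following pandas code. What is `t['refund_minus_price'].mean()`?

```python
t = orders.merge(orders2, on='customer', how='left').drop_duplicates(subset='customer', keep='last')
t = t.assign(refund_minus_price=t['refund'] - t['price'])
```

-84.3333333333

merge on 'customer' (how='left') → 10 rows:
   refund customer  price
0      16      Fay  288.0
1       4      Jon  164.0
2      67      Yui    2.0
3      49      Fay  288.0
4      62      Fay  288.0
5      44      Jon  164.0
6      17     Hana    NaN
7      61      Fay  288.0
8      73      Jon  164.0
9      11      Uma    NaN
drop duplicate customer (keep=last):
   refund customer  price
2      67      Yui    2.0
6      17     Hana    NaN
7      61      Fay  288.0
8      73      Jon  164.0
9      11      Uma    NaN
add column refund_minus_price = t['refund'] - t['price']:
   refund customer  price  refund_minus_price
2      67      Yui    2.0                65.0
6      17     Hana    NaN                 NaN
7      61      Fay  288.0              -227.0
8      73      Jon  164.0               -91.0
9      11      Uma    NaN                 NaN
Hence -84.3333333333.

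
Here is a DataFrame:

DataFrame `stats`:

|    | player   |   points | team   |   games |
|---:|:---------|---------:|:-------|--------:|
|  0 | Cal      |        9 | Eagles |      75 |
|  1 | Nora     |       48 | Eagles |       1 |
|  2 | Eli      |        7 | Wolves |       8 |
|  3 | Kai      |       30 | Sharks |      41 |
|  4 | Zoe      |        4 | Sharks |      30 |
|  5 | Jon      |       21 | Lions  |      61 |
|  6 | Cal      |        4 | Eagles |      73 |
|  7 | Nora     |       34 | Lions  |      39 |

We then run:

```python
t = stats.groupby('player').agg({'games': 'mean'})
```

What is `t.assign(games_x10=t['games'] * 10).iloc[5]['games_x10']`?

group by player, mean of games:
        games
player       
Cal      74.0
Eli       8.0
Jon      61.0
Kai      41.0
Nora     20.0
Zoe      30.0
add column games_x10 = t['games'] * 10:
        games  games_x10
player                  
Cal      74.0      740.0
Eli       8.0       80.0
Jon      61.0      610.0
Kai      41.0      410.0
Nora     20.0      200.0
Zoe      30.0      300.0

300.0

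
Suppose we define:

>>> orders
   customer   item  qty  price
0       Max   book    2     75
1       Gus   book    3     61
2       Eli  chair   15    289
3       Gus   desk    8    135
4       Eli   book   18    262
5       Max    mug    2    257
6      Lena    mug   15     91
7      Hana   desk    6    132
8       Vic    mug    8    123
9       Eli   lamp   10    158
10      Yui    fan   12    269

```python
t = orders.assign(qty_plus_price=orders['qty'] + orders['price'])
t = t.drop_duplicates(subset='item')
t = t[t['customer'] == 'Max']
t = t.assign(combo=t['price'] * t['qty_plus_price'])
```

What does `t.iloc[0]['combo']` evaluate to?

add column qty_plus_price = orders['qty'] + orders['price']:
   customer   item  qty  price  qty_plus_price
0       Max   book    2     75              77
1       Gus   book    3     61              64
2       Eli  chair   15    289             304
3       Gus   desk    8    135             143
4       Eli   book   18    262             280
5       Max    mug    2    257             259
6      Lena    mug   15     91             106
7      Hana   desk    6    132             138
8       Vic    mug    8    123             131
9       Eli   lamp   10    158             168
10      Yui    fan   12    269             281
drop duplicate item (keep=first):
   customer   item  qty  price  qty_plus_price
0       Max   book    2     75              77
2       Eli  chair   15    289             304
3       Gus   desk    8    135             143
5       Max    mug    2    257             259
9       Eli   lamp   10    158             168
10      Yui    fan   12    269             281
filter rows where customer == 'Max':
  customer  item  qty  price  qty_plus_price
0      Max  book    2     75              77
5      Max   mug    2    257             259
add column combo = t['price'] * t['qty_plus_price']:
  customer  item  qty  price  qty_plus_price  combo
0      Max  book    2     75              77   5775
5      Max   mug    2    257             259  66563
Hence 5775.

5775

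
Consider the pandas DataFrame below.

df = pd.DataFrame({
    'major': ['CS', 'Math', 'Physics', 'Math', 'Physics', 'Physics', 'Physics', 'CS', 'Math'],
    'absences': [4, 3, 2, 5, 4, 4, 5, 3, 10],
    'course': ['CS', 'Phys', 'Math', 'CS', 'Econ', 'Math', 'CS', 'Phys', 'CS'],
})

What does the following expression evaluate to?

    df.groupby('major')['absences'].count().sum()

group by major, count of absences:
major
CS         2
Math       3
Physics    4
Name: absences, dtype: int64

9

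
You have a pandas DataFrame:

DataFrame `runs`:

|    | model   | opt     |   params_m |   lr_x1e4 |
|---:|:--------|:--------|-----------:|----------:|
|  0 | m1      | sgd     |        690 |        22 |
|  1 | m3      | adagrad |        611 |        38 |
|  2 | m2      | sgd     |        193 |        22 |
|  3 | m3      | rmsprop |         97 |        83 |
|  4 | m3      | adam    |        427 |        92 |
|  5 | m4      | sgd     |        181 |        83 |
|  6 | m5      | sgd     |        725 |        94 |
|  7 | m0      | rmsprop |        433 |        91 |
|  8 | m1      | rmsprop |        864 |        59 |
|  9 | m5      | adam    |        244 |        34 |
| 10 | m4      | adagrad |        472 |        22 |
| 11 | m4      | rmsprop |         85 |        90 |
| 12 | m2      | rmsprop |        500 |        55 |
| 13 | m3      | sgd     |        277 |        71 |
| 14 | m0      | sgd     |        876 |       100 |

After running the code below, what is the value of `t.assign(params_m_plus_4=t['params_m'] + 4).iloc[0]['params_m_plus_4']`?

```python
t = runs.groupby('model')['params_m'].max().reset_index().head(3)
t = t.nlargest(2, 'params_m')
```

880

group by model, max of params_m:
model
m0    876
m1    864
m2    500
m3    611
m4    472
m5    725
Name: params_m, dtype: int64
reset_index():
  model  params_m
0    m0       876
1    m1       864
2    m2       500
3    m3       611
4    m4       472
5    m5       725
take first 3 rows:
  model  params_m
0    m0       876
1    m1       864
2    m2       500
take 2 rows with largest params_m:
  model  params_m
0    m0       876
1    m1       864
add column params_m_plus_4 = t['params_m'] + 4:
  model  params_m  params_m_plus_4
0    m0       876              880
1    m1       864              868
So iloc[0]['params_m_plus_4'] = 880.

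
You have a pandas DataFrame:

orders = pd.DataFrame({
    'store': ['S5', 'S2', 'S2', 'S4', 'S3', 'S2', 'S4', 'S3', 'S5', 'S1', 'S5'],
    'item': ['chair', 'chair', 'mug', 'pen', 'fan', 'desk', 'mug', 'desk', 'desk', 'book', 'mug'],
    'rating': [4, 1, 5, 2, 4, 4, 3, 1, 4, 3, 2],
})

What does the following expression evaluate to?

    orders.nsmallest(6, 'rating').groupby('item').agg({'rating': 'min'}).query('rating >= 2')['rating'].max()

take 6 rows with smallest rating:
   store   item  rating
1     S2  chair       1
7     S3   desk       1
3     S4    pen       2
10    S5    mug       2
6     S4    mug       3
9     S1   book       3
group by item, min of rating:
       rating
item         
book        3
chair       1
desk        1
mug         2
pen         2
filter rows where rating >= 2:
      rating
item        
book       3
mug        2
pen        2
Then the max of column 'rating': 3

3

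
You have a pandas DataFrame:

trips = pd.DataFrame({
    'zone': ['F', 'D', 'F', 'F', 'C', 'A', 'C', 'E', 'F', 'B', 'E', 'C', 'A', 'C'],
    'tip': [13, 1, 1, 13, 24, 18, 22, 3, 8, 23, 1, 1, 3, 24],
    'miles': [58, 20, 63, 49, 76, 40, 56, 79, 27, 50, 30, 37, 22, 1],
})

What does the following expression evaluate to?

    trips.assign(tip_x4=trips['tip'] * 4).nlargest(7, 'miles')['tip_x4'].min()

add column tip_x4 = trips['tip'] * 4:
   zone  tip  miles  tip_x4
0     F   13     58      52
1     D    1     20       4
2     F    1     63       4
3     F   13     49      52
4     C   24     76      96
5     A   18     40      72
6     C   22     56      88
7     E    3     79      12
8     F    8     27      32
9     B   23     50      92
10    E    1     30       4
11    C    1     37       4
12    A    3     22      12
13    C   24      1      96
take 7 rows with largest miles:
  zone  tip  miles  tip_x4
7    E    3     79      12
4    C   24     76      96
2    F    1     63       4
0    F   13     58      52
6    C   22     56      88
9    B   23     50      92
3    F   13     49      52
The min of column 'tip_x4' is 4.

4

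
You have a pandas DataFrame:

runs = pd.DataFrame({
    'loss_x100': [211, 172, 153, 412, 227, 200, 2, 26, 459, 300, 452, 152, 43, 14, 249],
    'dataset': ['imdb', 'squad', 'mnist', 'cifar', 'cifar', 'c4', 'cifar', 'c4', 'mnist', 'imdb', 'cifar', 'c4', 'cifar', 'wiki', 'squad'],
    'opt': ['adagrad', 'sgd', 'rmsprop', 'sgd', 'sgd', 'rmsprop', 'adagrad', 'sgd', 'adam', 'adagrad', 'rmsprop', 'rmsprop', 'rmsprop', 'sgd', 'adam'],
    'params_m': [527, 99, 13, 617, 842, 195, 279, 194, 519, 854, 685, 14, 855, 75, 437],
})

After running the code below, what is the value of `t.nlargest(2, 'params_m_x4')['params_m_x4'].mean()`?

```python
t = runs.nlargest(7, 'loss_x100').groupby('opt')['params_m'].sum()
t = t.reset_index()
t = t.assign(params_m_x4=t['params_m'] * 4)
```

5680.0

take 7 rows with largest loss_x100:
    loss_x100 dataset      opt  params_m
8         459   mnist     adam       519
10        452   cifar  rmsprop       685
3         412   cifar      sgd       617
9         300    imdb  adagrad       854
14        249   squad     adam       437
4         227   cifar      sgd       842
0         211    imdb  adagrad       527
group by opt, sum of params_m:
opt
adagrad    1381
adam        956
rmsprop     685
sgd        1459
Name: params_m, dtype: int64
reset_index():
       opt  params_m
0  adagrad      1381
1     adam       956
2  rmsprop       685
3      sgd      1459
add column params_m_x4 = t['params_m'] * 4:
       opt  params_m  params_m_x4
0  adagrad      1381         5524
1     adam       956         3824
2  rmsprop       685         2740
3      sgd      1459         5836
take 2 rows with largest params_m_x4:
       opt  params_m  params_m_x4
3      sgd      1459         5836
0  adagrad      1381         5524
The mean of column 'params_m_x4' is 5680.0.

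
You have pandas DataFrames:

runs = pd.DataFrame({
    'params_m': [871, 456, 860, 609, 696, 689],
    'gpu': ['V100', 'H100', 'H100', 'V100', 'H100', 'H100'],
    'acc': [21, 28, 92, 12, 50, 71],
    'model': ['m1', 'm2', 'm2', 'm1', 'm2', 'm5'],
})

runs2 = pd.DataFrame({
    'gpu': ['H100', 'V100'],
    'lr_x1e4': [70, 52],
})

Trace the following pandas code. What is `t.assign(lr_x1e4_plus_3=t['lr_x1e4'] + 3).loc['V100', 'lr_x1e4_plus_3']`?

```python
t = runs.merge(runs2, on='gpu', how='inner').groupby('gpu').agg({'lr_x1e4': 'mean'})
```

55.0

merge on 'gpu' (how='inner') → 6 rows:
   params_m   gpu  acc model  lr_x1e4
0       871  V100   21    m1       52
1       456  H100   28    m2       70
2       860  H100   92    m2       70
3       609  V100   12    m1       52
4       696  H100   50    m2       70
5       689  H100   71    m5       70
group by gpu, mean of lr_x1e4:
      lr_x1e4
gpu          
H100     70.0
V100     52.0
add column lr_x1e4_plus_3 = t['lr_x1e4'] + 3:
      lr_x1e4  lr_x1e4_plus_3
gpu                          
H100     70.0            73.0
V100     52.0            55.0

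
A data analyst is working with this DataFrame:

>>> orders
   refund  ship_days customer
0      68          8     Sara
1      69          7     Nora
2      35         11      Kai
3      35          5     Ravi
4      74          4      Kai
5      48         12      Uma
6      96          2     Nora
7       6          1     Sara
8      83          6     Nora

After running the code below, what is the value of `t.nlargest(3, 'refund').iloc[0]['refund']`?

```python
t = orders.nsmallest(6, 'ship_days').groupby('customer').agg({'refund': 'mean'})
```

take 6 rows with smallest ship_days:
   refund  ship_days customer
7       6          1     Sara
6      96          2     Nora
4      74          4      Kai
3      35          5     Ravi
8      83          6     Nora
1      69          7     Nora
group by customer, mean of refund:
             refund
customer           
Kai       74.000000
Nora      82.666667
Ravi      35.000000
Sara       6.000000
take 3 rows with largest refund:
             refund
customer           
Nora      82.666667
Kai       74.000000
Ravi      35.000000

82.6666666667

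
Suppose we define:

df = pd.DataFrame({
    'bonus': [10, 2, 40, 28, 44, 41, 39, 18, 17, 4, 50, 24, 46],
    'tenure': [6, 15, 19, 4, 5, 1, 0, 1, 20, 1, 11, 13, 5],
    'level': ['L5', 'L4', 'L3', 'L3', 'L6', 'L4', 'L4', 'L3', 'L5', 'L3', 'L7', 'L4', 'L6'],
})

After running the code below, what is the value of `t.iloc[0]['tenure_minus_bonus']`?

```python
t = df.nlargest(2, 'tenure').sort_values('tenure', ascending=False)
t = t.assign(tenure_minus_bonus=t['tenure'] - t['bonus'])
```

3

take 2 rows with largest tenure:
   bonus  tenure level
8     17      20    L5
2     40      19    L3
sort by tenure descending:
   bonus  tenure level
8     17      20    L5
2     40      19    L3
add column tenure_minus_bonus = t['tenure'] - t['bonus']:
   bonus  tenure level  tenure_minus_bonus
8     17      20    L5                   3
2     40      19    L3                 -21
Finally, value at position 0, column 'tenure_minus_bonus' = 3.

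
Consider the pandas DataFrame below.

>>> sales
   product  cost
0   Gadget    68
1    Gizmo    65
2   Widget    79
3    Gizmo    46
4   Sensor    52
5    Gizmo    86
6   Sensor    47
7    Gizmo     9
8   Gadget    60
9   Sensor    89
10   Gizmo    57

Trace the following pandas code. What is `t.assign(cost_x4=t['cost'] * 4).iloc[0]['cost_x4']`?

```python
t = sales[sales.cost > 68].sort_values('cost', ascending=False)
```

356

filter rows where cost > 68:
  product  cost
2  Widget    79
5   Gizmo    86
9  Sensor    89
sort by cost descending:
  product  cost
9  Sensor    89
5   Gizmo    86
2  Widget    79
add column cost_x4 = t['cost'] * 4:
  product  cost  cost_x4
9  Sensor    89      356
5   Gizmo    86      344
2  Widget    79      316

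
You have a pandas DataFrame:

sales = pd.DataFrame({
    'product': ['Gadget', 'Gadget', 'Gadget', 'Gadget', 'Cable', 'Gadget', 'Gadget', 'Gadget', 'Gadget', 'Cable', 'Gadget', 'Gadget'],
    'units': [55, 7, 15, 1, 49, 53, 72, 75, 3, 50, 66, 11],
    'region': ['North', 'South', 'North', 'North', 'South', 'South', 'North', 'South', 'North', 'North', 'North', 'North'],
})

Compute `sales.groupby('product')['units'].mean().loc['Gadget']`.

group by product, mean of units:
product
Cable     49.5
Gadget    35.8
Name: units, dtype: float64
Hence 35.8.

35.8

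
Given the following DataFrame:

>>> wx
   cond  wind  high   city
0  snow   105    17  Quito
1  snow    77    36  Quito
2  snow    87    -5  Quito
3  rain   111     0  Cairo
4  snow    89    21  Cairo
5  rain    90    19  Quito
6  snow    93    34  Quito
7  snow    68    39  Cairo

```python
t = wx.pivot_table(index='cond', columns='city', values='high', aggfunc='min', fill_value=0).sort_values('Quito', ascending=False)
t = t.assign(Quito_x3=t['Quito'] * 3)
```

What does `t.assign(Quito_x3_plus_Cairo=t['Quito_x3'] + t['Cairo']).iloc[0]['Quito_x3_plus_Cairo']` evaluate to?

pivot: rows=cond, cols=city, min(high):
city  Cairo  Quito
cond              
rain      0     19
snow     21     -5
sort by Quito descending:
city  Cairo  Quito
cond              
rain      0     19
snow     21     -5
add column Quito_x3 = t['Quito'] * 3:
city  Cairo  Quito  Quito_x3
cond                        
rain      0     19        57
snow     21     -5       -15
add column Quito_x3_plus_Cairo = t['Quito_x3'] + t['Cairo']:
city  Cairo  Quito  Quito_x3  Quito_x3_plus_Cairo
cond                                             
rain      0     19        57                   57
snow     21     -5       -15                    6
The value at position 0, column 'Quito_x3_plus_Cairo' is 57.

57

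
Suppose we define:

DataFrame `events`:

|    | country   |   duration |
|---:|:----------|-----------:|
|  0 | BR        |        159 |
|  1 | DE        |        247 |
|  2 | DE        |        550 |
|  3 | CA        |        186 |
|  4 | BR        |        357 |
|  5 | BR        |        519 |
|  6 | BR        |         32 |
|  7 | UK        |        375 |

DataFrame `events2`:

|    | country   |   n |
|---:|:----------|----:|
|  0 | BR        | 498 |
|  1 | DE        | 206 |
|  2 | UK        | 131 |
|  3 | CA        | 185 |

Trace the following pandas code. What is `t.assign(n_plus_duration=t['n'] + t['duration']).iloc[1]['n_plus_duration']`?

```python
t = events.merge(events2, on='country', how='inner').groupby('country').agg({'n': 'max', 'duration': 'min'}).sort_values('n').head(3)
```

merge on 'country' (how='inner') → 8 rows:
  country  duration    n
0      BR       159  498
1      DE       247  206
2      DE       550  206
3      CA       186  185
4      BR       357  498
5      BR       519  498
6      BR        32  498
7      UK       375  131
group by country: max(n), min(duration):
           n  duration
country               
BR       498        32
CA       185       186
DE       206       247
UK       131       375
sort by n:
           n  duration
country               
UK       131       375
CA       185       186
DE       206       247
BR       498        32
take first 3 rows:
           n  duration
country               
UK       131       375
CA       185       186
DE       206       247
add column n_plus_duration = t['n'] + t['duration']:
           n  duration  n_plus_duration
country                                
UK       131       375              506
CA       185       186              371
DE       206       247              453
Taking the value at position 1, column 'n_plus_duration' gives 371.

371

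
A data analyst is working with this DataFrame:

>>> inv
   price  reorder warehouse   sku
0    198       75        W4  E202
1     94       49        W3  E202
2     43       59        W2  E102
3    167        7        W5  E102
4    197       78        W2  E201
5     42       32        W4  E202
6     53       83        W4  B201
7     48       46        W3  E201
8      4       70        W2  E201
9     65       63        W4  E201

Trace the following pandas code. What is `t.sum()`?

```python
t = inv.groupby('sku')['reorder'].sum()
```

562

group by sku, sum of reorder:
sku
B201     83
E102     66
E201    257
E202    156
Name: reorder, dtype: int64
Finally, sum of the resulting series = 562.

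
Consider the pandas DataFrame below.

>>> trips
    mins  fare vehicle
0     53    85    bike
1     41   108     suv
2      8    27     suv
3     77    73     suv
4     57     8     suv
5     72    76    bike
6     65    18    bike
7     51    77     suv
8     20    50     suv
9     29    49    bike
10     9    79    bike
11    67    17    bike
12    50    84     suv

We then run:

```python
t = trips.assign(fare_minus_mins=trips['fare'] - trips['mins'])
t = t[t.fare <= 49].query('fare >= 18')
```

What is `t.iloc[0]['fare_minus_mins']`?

19

add column fare_minus_mins = trips['fare'] - trips['mins']:
    mins  fare vehicle  fare_minus_mins
0     53    85    bike               32
1     41   108     suv               67
2      8    27     suv               19
3     77    73     suv               -4
4     57     8     suv              -49
5     72    76    bike                4
6     65    18    bike              -47
7     51    77     suv               26
8     20    50     suv               30
9     29    49    bike               20
10     9    79    bike               70
11    67    17    bike              -50
12    50    84     suv               34
filter rows where fare <= 49:
    mins  fare vehicle  fare_minus_mins
2      8    27     suv               19
4     57     8     suv              -49
6     65    18    bike              -47
9     29    49    bike               20
11    67    17    bike              -50
filter rows where fare >= 18:
   mins  fare vehicle  fare_minus_mins
2     8    27     suv               19
6    65    18    bike              -47
9    29    49    bike               20
Reading off the value at position 0, column 'fare_minus_mins', we get 19.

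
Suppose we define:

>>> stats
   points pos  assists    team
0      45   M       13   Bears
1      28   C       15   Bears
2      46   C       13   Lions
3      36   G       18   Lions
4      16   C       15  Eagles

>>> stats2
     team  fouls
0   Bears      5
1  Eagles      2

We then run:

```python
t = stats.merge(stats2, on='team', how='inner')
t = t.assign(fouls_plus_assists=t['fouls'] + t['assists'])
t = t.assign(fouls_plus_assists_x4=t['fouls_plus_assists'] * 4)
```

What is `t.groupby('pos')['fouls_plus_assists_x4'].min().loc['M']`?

72

merge on 'team' (how='inner') → 3 rows:
   points pos  assists    team  fouls
0      45   M       13   Bears      5
1      28   C       15   Bears      5
2      16   C       15  Eagles      2
add column fouls_plus_assists = t['fouls'] + t['assists']:
   points pos  assists    team  fouls  fouls_plus_assists
0      45   M       13   Bears      5                  18
1      28   C       15   Bears      5                  20
2      16   C       15  Eagles      2                  17
add column fouls_plus_assists_x4 = t['fouls_plus_assists'] * 4:
   points pos  assists    team  fouls  fouls_plus_assists  fouls_plus_assists_x4
0      45   M       13   Bears      5                  18                     72
1      28   C       15   Bears      5                  20                     80
2      16   C       15  Eagles      2                  17                     68
group by pos, min of fouls_plus_assists_x4:
pos
C    68
M    72
Name: fouls_plus_assists_x4, dtype: int64
Finally, value at index 'M' = 72.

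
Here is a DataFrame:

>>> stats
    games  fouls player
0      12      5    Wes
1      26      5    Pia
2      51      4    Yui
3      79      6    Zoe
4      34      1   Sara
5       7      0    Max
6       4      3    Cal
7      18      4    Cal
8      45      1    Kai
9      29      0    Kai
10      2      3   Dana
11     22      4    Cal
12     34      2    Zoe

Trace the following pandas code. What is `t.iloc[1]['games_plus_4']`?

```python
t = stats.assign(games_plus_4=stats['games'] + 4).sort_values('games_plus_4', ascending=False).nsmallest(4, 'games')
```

add column games_plus_4 = stats['games'] + 4:
    games  fouls player  games_plus_4
0      12      5    Wes            16
1      26      5    Pia            30
2      51      4    Yui            55
3      79      6    Zoe            83
4      34      1   Sara            38
5       7      0    Max            11
6       4      3    Cal             8
7      18      4    Cal            22
8      45      1    Kai            49
9      29      0    Kai            33
10      2      3   Dana             6
11     22      4    Cal            26
12     34      2    Zoe            38
sort by games_plus_4 descending:
    games  fouls player  games_plus_4
3      79      6    Zoe            83
2      51      4    Yui            55
8      45      1    Kai            49
4      34      1   Sara            38
12     34      2    Zoe            38
9      29      0    Kai            33
1      26      5    Pia            30
11     22      4    Cal            26
7      18      4    Cal            22
0      12      5    Wes            16
5       7      0    Max            11
6       4      3    Cal             8
10      2      3   Dana             6
take 4 rows with smallest games:
    games  fouls player  games_plus_4
10      2      3   Dana             6
6       4      3    Cal             8
5       7      0    Max            11
0      12      5    Wes            16
Taking the value at position 1, column 'games_plus_4' gives 8.

8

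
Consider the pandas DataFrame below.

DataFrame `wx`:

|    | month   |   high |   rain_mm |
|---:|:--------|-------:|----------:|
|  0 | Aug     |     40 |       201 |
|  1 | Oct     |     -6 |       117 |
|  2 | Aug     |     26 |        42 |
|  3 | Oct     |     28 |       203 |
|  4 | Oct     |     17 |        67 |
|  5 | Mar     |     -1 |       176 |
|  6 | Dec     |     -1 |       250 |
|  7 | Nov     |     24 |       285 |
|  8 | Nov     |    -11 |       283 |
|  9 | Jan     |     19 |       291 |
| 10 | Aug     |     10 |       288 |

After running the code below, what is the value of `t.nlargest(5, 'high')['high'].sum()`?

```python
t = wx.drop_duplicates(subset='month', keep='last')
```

drop duplicate month (keep=last):
   month  high  rain_mm
4    Oct    17       67
5    Mar    -1      176
6    Dec    -1      250
8    Nov   -11      283
9    Jan    19      291
10   Aug    10      288
take 5 rows with largest high:
   month  high  rain_mm
9    Jan    19      291
4    Oct    17       67
10   Aug    10      288
5    Mar    -1      176
6    Dec    -1      250

44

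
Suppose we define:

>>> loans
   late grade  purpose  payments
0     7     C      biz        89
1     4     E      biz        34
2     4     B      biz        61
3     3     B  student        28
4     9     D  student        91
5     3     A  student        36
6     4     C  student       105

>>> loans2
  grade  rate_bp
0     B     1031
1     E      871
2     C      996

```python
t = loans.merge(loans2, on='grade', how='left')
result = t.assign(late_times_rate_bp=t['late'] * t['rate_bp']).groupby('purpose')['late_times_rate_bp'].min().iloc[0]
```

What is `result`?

merge on 'grade' (how='left') → 7 rows:
   late grade  purpose  payments  rate_bp
0     7     C      biz        89    996.0
1     4     E      biz        34    871.0
2     4     B      biz        61   1031.0
3     3     B  student        28   1031.0
4     9     D  student        91      NaN
5     3     A  student        36      NaN
6     4     C  student       105    996.0
add column late_times_rate_bp = t['late'] * t['rate_bp']:
   late grade  purpose  payments  rate_bp  late_times_rate_bp
0     7     C      biz        89    996.0              6972.0
1     4     E      biz        34    871.0              3484.0
2     4     B      biz        61   1031.0              4124.0
3     3     B  student        28   1031.0              3093.0
4     9     D  student        91      NaN                 NaN
5     3     A  student        36      NaN                 NaN
6     4     C  student       105    996.0              3984.0
group by purpose, min of late_times_rate_bp:
purpose
biz        3484.0
student    3093.0
Name: late_times_rate_bp, dtype: float64

3484.0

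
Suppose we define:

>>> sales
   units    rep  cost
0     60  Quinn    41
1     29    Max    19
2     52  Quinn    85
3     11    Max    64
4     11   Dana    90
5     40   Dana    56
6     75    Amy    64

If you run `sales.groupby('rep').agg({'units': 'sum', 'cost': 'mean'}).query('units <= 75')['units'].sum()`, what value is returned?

166

group by rep: sum(units), mean(cost):
       units  cost
rep               
Amy       75  64.0
Dana      51  73.0
Max       40  41.5
Quinn    112  63.0
filter rows where units <= 75:
      units  cost
rep              
Amy      75  64.0
Dana     51  73.0
Max      40  41.5
Reading off the sum of column 'units', we get 166.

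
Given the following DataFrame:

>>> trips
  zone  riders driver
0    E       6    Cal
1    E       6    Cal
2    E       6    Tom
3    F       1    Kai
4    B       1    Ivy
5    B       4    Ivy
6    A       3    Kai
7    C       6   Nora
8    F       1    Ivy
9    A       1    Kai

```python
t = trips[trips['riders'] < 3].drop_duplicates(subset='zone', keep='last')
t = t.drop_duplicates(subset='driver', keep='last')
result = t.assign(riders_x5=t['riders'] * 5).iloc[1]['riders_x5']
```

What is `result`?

filter rows where riders < 3:
  zone  riders driver
3    F       1    Kai
4    B       1    Ivy
8    F       1    Ivy
9    A       1    Kai
drop duplicate zone (keep=last):
  zone  riders driver
4    B       1    Ivy
8    F       1    Ivy
9    A       1    Kai
drop duplicate driver (keep=last):
  zone  riders driver
8    F       1    Ivy
9    A       1    Kai
add column riders_x5 = t['riders'] * 5:
  zone  riders driver  riders_x5
8    F       1    Ivy          5
9    A       1    Kai          5
value at position 1, column 'riders_x5' → 5

5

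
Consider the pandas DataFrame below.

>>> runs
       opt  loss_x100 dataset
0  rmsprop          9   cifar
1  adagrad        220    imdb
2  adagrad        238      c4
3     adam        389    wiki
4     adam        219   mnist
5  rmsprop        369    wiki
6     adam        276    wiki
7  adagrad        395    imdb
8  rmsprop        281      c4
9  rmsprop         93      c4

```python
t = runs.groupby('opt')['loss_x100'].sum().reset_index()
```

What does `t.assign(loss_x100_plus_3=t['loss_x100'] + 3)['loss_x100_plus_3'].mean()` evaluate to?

832.666666667

group by opt, sum of loss_x100:
opt
adagrad    853
adam       884
rmsprop    752
Name: loss_x100, dtype: int64
reset_index():
       opt  loss_x100
0  adagrad        853
1     adam        884
2  rmsprop        752
add column loss_x100_plus_3 = t['loss_x100'] + 3:
       opt  loss_x100  loss_x100_plus_3
0  adagrad        853               856
1     adam        884               887
2  rmsprop        752               755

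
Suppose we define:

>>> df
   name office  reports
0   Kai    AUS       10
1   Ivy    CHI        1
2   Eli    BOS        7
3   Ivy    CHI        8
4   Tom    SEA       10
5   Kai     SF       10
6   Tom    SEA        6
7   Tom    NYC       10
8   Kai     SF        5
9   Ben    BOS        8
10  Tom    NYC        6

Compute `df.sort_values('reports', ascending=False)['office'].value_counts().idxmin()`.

AUS

sort by reports descending:
   name office  reports
0   Kai    AUS       10
4   Tom    SEA       10
5   Kai     SF       10
7   Tom    NYC       10
3   Ivy    CHI        8
9   Ben    BOS        8
2   Eli    BOS        7
6   Tom    SEA        6
10  Tom    NYC        6
8   Kai     SF        5
1   Ivy    CHI        1
value_counts of office:
office
SEA    2
SF     2
NYC    2
CHI    2
BOS    2
AUS    1
Name: count, dtype: int64
Hence AUS.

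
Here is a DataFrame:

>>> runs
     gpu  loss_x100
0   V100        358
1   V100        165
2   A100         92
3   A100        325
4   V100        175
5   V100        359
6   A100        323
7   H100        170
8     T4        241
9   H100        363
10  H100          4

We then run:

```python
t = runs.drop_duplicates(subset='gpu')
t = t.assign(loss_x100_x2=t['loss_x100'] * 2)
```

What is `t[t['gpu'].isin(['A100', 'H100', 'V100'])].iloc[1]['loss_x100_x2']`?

drop duplicate gpu (keep=first):
    gpu  loss_x100
0  V100        358
2  A100         92
7  H100        170
8    T4        241
add column loss_x100_x2 = t['loss_x100'] * 2:
    gpu  loss_x100  loss_x100_x2
0  V100        358           716
2  A100         92           184
7  H100        170           340
8    T4        241           482
filter rows where gpu in ['A100', 'H100', 'V100']:
    gpu  loss_x100  loss_x100_x2
0  V100        358           716
2  A100         92           184
7  H100        170           340

184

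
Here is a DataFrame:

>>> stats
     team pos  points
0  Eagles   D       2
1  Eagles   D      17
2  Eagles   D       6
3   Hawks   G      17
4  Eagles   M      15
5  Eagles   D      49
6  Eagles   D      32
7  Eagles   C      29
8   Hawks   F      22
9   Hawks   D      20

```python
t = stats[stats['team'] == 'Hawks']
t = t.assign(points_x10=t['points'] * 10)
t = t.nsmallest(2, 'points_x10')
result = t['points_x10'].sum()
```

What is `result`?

370

filter rows where team == 'Hawks':
    team pos  points
3  Hawks   G      17
8  Hawks   F      22
9  Hawks   D      20
add column points_x10 = t['points'] * 10:
    team pos  points  points_x10
3  Hawks   G      17         170
8  Hawks   F      22         220
9  Hawks   D      20         200
take 2 rows with smallest points_x10:
    team pos  points  points_x10
3  Hawks   G      17         170
9  Hawks   D      20         200
Then the sum of column 'points_x10': 370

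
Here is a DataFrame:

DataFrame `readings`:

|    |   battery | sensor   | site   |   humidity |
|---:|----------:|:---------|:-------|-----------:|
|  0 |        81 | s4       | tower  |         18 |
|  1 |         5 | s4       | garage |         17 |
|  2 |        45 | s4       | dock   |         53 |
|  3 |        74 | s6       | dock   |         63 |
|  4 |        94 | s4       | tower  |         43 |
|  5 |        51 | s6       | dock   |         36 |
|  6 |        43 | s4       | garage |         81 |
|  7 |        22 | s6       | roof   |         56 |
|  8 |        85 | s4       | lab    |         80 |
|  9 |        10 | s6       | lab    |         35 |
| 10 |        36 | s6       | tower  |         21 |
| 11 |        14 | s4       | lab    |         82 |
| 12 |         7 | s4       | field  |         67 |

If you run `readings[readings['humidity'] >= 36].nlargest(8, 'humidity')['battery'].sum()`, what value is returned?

filter rows where humidity >= 36:
    battery sensor    site  humidity
2        45     s4    dock        53
3        74     s6    dock        63
4        94     s4   tower        43
5        51     s6    dock        36
6        43     s4  garage        81
7        22     s6    roof        56
8        85     s4     lab        80
11       14     s4     lab        82
12        7     s4   field        67
take 8 rows with largest humidity:
    battery sensor    site  humidity
11       14     s4     lab        82
6        43     s4  garage        81
8        85     s4     lab        80
12        7     s4   field        67
3        74     s6    dock        63
7        22     s6    roof        56
2        45     s4    dock        53
4        94     s4   tower        43
sum of column 'battery' → 384

384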